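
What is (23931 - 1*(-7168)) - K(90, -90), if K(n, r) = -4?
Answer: 31103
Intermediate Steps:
(23931 - 1*(-7168)) - K(90, -90) = (23931 - 1*(-7168)) - 1*(-4) = (23931 + 7168) + 4 = 31099 + 4 = 31103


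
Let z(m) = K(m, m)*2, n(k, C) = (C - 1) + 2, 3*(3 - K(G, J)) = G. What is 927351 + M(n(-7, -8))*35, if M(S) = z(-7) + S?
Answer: 2782438/3 ≈ 9.2748e+5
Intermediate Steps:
K(G, J) = 3 - G/3
n(k, C) = 1 + C (n(k, C) = (-1 + C) + 2 = 1 + C)
z(m) = 6 - 2*m/3 (z(m) = (3 - m/3)*2 = 6 - 2*m/3)
M(S) = 32/3 + S (M(S) = (6 - ⅔*(-7)) + S = (6 + 14/3) + S = 32/3 + S)
927351 + M(n(-7, -8))*35 = 927351 + (32/3 + (1 - 8))*35 = 927351 + (32/3 - 7)*35 = 927351 + (11/3)*35 = 927351 + 385/3 = 2782438/3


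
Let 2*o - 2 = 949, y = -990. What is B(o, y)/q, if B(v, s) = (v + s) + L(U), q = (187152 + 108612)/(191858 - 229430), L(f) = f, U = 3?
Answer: 3203013/49294 ≈ 64.978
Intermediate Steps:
o = 951/2 (o = 1 + (½)*949 = 1 + 949/2 = 951/2 ≈ 475.50)
q = -24647/3131 (q = 295764/(-37572) = 295764*(-1/37572) = -24647/3131 ≈ -7.8719)
B(v, s) = 3 + s + v (B(v, s) = (v + s) + 3 = (s + v) + 3 = 3 + s + v)
B(o, y)/q = (3 - 990 + 951/2)/(-24647/3131) = -1023/2*(-3131/24647) = 3203013/49294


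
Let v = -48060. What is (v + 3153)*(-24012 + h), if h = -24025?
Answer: 2157197559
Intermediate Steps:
(v + 3153)*(-24012 + h) = (-48060 + 3153)*(-24012 - 24025) = -44907*(-48037) = 2157197559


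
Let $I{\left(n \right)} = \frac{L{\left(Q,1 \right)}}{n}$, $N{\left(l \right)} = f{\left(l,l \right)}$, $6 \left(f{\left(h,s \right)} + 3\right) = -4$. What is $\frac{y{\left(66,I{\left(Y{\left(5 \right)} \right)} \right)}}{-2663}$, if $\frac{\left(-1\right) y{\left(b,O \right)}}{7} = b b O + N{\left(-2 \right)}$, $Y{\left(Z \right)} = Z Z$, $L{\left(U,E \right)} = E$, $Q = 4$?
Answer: $\frac{89551}{199725} \approx 0.44837$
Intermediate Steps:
$f{\left(h,s \right)} = - \frac{11}{3}$ ($f{\left(h,s \right)} = -3 + \frac{1}{6} \left(-4\right) = -3 - \frac{2}{3} = - \frac{11}{3}$)
$N{\left(l \right)} = - \frac{11}{3}$
$Y{\left(Z \right)} = Z^{2}$
$I{\left(n \right)} = \frac{1}{n}$ ($I{\left(n \right)} = 1 \frac{1}{n} = \frac{1}{n}$)
$y{\left(b,O \right)} = \frac{77}{3} - 7 O b^{2}$ ($y{\left(b,O \right)} = - 7 \left(b b O - \frac{11}{3}\right) = - 7 \left(b^{2} O - \frac{11}{3}\right) = - 7 \left(O b^{2} - \frac{11}{3}\right) = - 7 \left(- \frac{11}{3} + O b^{2}\right) = \frac{77}{3} - 7 O b^{2}$)
$\frac{y{\left(66,I{\left(Y{\left(5 \right)} \right)} \right)}}{-2663} = \frac{\frac{77}{3} - \frac{7 \cdot 66^{2}}{5^{2}}}{-2663} = \left(\frac{77}{3} - 7 \cdot \frac{1}{25} \cdot 4356\right) \left(- \frac{1}{2663}\right) = \left(\frac{77}{3} - \frac{7}{25} \cdot 4356\right) \left(- \frac{1}{2663}\right) = \left(\frac{77}{3} - \frac{30492}{25}\right) \left(- \frac{1}{2663}\right) = \left(- \frac{89551}{75}\right) \left(- \frac{1}{2663}\right) = \frac{89551}{199725}$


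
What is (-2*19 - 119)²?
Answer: 24649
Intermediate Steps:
(-2*19 - 119)² = (-38 - 119)² = (-157)² = 24649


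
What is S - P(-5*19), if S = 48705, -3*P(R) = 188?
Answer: 146303/3 ≈ 48768.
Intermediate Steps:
P(R) = -188/3 (P(R) = -⅓*188 = -188/3)
S - P(-5*19) = 48705 - 1*(-188/3) = 48705 + 188/3 = 146303/3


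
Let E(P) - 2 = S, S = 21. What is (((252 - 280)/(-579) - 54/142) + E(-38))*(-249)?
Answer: -77344546/13703 ≈ -5644.4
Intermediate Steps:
E(P) = 23 (E(P) = 2 + 21 = 23)
(((252 - 280)/(-579) - 54/142) + E(-38))*(-249) = (((252 - 280)/(-579) - 54/142) + 23)*(-249) = ((-28*(-1/579) - 54*1/142) + 23)*(-249) = ((28/579 - 27/71) + 23)*(-249) = (-13645/41109 + 23)*(-249) = (931862/41109)*(-249) = -77344546/13703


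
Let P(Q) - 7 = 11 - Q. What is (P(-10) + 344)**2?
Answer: 138384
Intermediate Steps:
P(Q) = 18 - Q (P(Q) = 7 + (11 - Q) = 18 - Q)
(P(-10) + 344)**2 = ((18 - 1*(-10)) + 344)**2 = ((18 + 10) + 344)**2 = (28 + 344)**2 = 372**2 = 138384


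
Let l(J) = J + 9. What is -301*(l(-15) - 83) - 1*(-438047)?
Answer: 464836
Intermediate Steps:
l(J) = 9 + J
-301*(l(-15) - 83) - 1*(-438047) = -301*((9 - 15) - 83) - 1*(-438047) = -301*(-6 - 83) + 438047 = -301*(-89) + 438047 = 26789 + 438047 = 464836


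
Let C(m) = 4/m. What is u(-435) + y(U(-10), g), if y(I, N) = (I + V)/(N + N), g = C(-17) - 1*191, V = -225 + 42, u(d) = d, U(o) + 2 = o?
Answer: -2825055/6502 ≈ -434.49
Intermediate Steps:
U(o) = -2 + o
V = -183
g = -3251/17 (g = 4/(-17) - 1*191 = 4*(-1/17) - 191 = -4/17 - 191 = -3251/17 ≈ -191.24)
y(I, N) = (-183 + I)/(2*N) (y(I, N) = (I - 183)/(N + N) = (-183 + I)/((2*N)) = (-183 + I)*(1/(2*N)) = (-183 + I)/(2*N))
u(-435) + y(U(-10), g) = -435 + (-183 + (-2 - 10))/(2*(-3251/17)) = -435 + (½)*(-17/3251)*(-183 - 12) = -435 + (½)*(-17/3251)*(-195) = -435 + 3315/6502 = -2825055/6502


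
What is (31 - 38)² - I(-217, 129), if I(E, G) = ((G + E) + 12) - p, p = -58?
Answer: 67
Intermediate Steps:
I(E, G) = 70 + E + G (I(E, G) = ((G + E) + 12) - 1*(-58) = ((E + G) + 12) + 58 = (12 + E + G) + 58 = 70 + E + G)
(31 - 38)² - I(-217, 129) = (31 - 38)² - (70 - 217 + 129) = (-7)² - 1*(-18) = 49 + 18 = 67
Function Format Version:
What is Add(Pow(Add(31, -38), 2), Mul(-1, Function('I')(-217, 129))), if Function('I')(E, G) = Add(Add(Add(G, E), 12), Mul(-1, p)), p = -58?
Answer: 67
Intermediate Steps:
Function('I')(E, G) = Add(70, E, G) (Function('I')(E, G) = Add(Add(Add(G, E), 12), Mul(-1, -58)) = Add(Add(Add(E, G), 12), 58) = Add(Add(12, E, G), 58) = Add(70, E, G))
Add(Pow(Add(31, -38), 2), Mul(-1, Function('I')(-217, 129))) = Add(Pow(Add(31, -38), 2), Mul(-1, Add(70, -217, 129))) = Add(Pow(-7, 2), Mul(-1, -18)) = Add(49, 18) = 67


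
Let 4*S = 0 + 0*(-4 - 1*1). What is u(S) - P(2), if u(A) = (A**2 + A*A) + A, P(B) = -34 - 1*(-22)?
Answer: 12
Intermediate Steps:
P(B) = -12 (P(B) = -34 + 22 = -12)
S = 0 (S = (0 + 0*(-4 - 1*1))/4 = (0 + 0*(-4 - 1))/4 = (0 + 0*(-5))/4 = (0 + 0)/4 = (1/4)*0 = 0)
u(A) = A + 2*A**2 (u(A) = (A**2 + A**2) + A = 2*A**2 + A = A + 2*A**2)
u(S) - P(2) = 0*(1 + 2*0) - 1*(-12) = 0*(1 + 0) + 12 = 0*1 + 12 = 0 + 12 = 12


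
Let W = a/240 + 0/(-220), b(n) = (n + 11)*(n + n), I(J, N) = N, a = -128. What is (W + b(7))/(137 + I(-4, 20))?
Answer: 3772/2355 ≈ 1.6017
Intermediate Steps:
b(n) = 2*n*(11 + n) (b(n) = (11 + n)*(2*n) = 2*n*(11 + n))
W = -8/15 (W = -128/240 + 0/(-220) = -128*1/240 + 0*(-1/220) = -8/15 + 0 = -8/15 ≈ -0.53333)
(W + b(7))/(137 + I(-4, 20)) = (-8/15 + 2*7*(11 + 7))/(137 + 20) = (-8/15 + 2*7*18)/157 = (-8/15 + 252)*(1/157) = (3772/15)*(1/157) = 3772/2355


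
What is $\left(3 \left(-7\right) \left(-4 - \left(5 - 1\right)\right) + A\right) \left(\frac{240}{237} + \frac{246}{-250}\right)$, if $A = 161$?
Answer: $\frac{93107}{9875} \approx 9.4286$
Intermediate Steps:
$\left(3 \left(-7\right) \left(-4 - \left(5 - 1\right)\right) + A\right) \left(\frac{240}{237} + \frac{246}{-250}\right) = \left(3 \left(-7\right) \left(-4 - \left(5 - 1\right)\right) + 161\right) \left(\frac{240}{237} + \frac{246}{-250}\right) = \left(- 21 \left(-4 - 4\right) + 161\right) \left(240 \cdot \frac{1}{237} + 246 \left(- \frac{1}{250}\right)\right) = \left(- 21 \left(-4 - 4\right) + 161\right) \left(\frac{80}{79} - \frac{123}{125}\right) = \left(\left(-21\right) \left(-8\right) + 161\right) \frac{283}{9875} = \left(168 + 161\right) \frac{283}{9875} = 329 \cdot \frac{283}{9875} = \frac{93107}{9875}$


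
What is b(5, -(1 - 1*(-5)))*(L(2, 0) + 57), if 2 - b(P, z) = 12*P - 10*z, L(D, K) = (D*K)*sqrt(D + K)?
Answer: -6726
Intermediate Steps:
L(D, K) = D*K*sqrt(D + K)
b(P, z) = 2 - 12*P + 10*z (b(P, z) = 2 - (12*P - 10*z) = 2 - (-10*z + 12*P) = 2 + (-12*P + 10*z) = 2 - 12*P + 10*z)
b(5, -(1 - 1*(-5)))*(L(2, 0) + 57) = (2 - 12*5 + 10*(-(1 - 1*(-5))))*(2*0*sqrt(2 + 0) + 57) = (2 - 60 + 10*(-(1 + 5)))*(2*0*sqrt(2) + 57) = (2 - 60 + 10*(-1*6))*(0 + 57) = (2 - 60 + 10*(-6))*57 = (2 - 60 - 60)*57 = -118*57 = -6726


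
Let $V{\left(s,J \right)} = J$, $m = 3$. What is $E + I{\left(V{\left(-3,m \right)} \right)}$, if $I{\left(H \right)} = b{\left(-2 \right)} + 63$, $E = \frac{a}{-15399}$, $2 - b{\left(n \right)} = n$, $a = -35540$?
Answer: $\frac{1067273}{15399} \approx 69.308$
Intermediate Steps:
$b{\left(n \right)} = 2 - n$
$E = \frac{35540}{15399}$ ($E = - \frac{35540}{-15399} = \left(-35540\right) \left(- \frac{1}{15399}\right) = \frac{35540}{15399} \approx 2.3079$)
$I{\left(H \right)} = 67$ ($I{\left(H \right)} = \left(2 - -2\right) + 63 = \left(2 + 2\right) + 63 = 4 + 63 = 67$)
$E + I{\left(V{\left(-3,m \right)} \right)} = \frac{35540}{15399} + 67 = \frac{1067273}{15399}$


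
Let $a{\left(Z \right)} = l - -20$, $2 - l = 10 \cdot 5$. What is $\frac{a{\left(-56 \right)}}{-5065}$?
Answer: $\frac{28}{5065} \approx 0.0055281$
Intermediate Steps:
$l = -48$ ($l = 2 - 10 \cdot 5 = 2 - 50 = -48$)
$a{\left(Z \right)} = -28$ ($a{\left(Z \right)} = -48 - -20 = -48 + 20 = -28$)
$\frac{a{\left(-56 \right)}}{-5065} = - \frac{28}{-5065} = \left(-28\right) \left(- \frac{1}{5065}\right) = \frac{28}{5065}$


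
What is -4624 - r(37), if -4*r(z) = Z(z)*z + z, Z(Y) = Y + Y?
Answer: -15721/4 ≈ -3930.3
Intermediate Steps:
Z(Y) = 2*Y
r(z) = -z²/2 - z/4 (r(z) = -((2*z)*z + z)/4 = -(2*z² + z)/4 = -(z + 2*z²)/4 = -z²/2 - z/4)
-4624 - r(37) = -4624 - (-1)*37*(1 + 2*37)/4 = -4624 - (-1)*37*(1 + 74)/4 = -4624 - (-1)*37*75/4 = -4624 - 1*(-2775/4) = -4624 + 2775/4 = -15721/4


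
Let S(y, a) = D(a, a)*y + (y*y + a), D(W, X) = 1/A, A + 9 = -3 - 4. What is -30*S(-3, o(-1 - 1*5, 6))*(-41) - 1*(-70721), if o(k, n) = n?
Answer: 715213/8 ≈ 89402.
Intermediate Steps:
A = -16 (A = -9 + (-3 - 4) = -9 - 7 = -16)
D(W, X) = -1/16 (D(W, X) = 1/(-16) = -1/16)
S(y, a) = a + y**2 - y/16 (S(y, a) = -y/16 + (y*y + a) = -y/16 + (y**2 + a) = -y/16 + (a + y**2) = a + y**2 - y/16)
-30*S(-3, o(-1 - 1*5, 6))*(-41) - 1*(-70721) = -30*(6 + (-3)**2 - 1/16*(-3))*(-41) - 1*(-70721) = -30*(6 + 9 + 3/16)*(-41) + 70721 = -30*243/16*(-41) + 70721 = -3645/8*(-41) + 70721 = 149445/8 + 70721 = 715213/8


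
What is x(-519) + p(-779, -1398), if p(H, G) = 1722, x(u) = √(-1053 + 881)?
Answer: 1722 + 2*I*√43 ≈ 1722.0 + 13.115*I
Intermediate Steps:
x(u) = 2*I*√43 (x(u) = √(-172) = 2*I*√43)
x(-519) + p(-779, -1398) = 2*I*√43 + 1722 = 1722 + 2*I*√43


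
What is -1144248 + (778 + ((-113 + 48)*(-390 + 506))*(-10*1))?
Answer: -1068070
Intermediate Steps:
-1144248 + (778 + ((-113 + 48)*(-390 + 506))*(-10*1)) = -1144248 + (778 - 65*116*(-10)) = -1144248 + (778 - 7540*(-10)) = -1144248 + (778 + 75400) = -1144248 + 76178 = -1068070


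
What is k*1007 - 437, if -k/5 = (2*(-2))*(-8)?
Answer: -161557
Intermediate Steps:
k = -160 (k = -5*2*(-2)*(-8) = -(-20)*(-8) = -5*32 = -160)
k*1007 - 437 = -160*1007 - 437 = -161120 - 437 = -161557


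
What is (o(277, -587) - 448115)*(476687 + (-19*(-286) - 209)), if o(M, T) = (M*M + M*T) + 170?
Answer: -257251854280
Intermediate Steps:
o(M, T) = 170 + M**2 + M*T (o(M, T) = (M**2 + M*T) + 170 = 170 + M**2 + M*T)
(o(277, -587) - 448115)*(476687 + (-19*(-286) - 209)) = ((170 + 277**2 + 277*(-587)) - 448115)*(476687 + (-19*(-286) - 209)) = ((170 + 76729 - 162599) - 448115)*(476687 + (5434 - 209)) = (-85700 - 448115)*(476687 + 5225) = -533815*481912 = -257251854280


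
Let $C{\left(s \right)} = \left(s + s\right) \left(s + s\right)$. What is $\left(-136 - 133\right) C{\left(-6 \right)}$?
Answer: $-38736$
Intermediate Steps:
$C{\left(s \right)} = 4 s^{2}$ ($C{\left(s \right)} = 2 s 2 s = 4 s^{2}$)
$\left(-136 - 133\right) C{\left(-6 \right)} = \left(-136 - 133\right) 4 \left(-6\right)^{2} = - 269 \cdot 4 \cdot 36 = \left(-269\right) 144 = -38736$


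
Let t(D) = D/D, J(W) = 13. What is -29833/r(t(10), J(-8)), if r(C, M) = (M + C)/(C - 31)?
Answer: 447495/7 ≈ 63928.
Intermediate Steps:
t(D) = 1
r(C, M) = (C + M)/(-31 + C)
-29833/r(t(10), J(-8)) = -29833*(-31 + 1)/(1 + 13) = -29833/(14/(-30)) = -29833/((-1/30*14)) = -29833/(-7/15) = -29833*(-15/7) = 447495/7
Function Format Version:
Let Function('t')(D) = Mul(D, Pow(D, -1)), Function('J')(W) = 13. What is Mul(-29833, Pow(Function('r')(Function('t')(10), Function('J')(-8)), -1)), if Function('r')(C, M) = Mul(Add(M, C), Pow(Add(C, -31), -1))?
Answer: Rational(447495, 7) ≈ 63928.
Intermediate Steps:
Function('t')(D) = 1
Function('r')(C, M) = Mul(Pow(Add(-31, C), -1), Add(C, M)) (Function('r')(C, M) = Mul(Add(C, M), Pow(Add(-31, C), -1)) = Mul(Pow(Add(-31, C), -1), Add(C, M)))
Mul(-29833, Pow(Function('r')(Function('t')(10), Function('J')(-8)), -1)) = Mul(-29833, Pow(Mul(Pow(Add(-31, 1), -1), Add(1, 13)), -1)) = Mul(-29833, Pow(Mul(Pow(-30, -1), 14), -1)) = Mul(-29833, Pow(Mul(Rational(-1, 30), 14), -1)) = Mul(-29833, Pow(Rational(-7, 15), -1)) = Mul(-29833, Rational(-15, 7)) = Rational(447495, 7)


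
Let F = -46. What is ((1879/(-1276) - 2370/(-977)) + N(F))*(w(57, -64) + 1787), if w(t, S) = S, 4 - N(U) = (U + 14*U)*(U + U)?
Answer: -136343219587845/1246652 ≈ -1.0937e+8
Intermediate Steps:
N(U) = 4 - 30*U² (N(U) = 4 - (U + 14*U)*(U + U) = 4 - 15*U*2*U = 4 - 30*U²)
((1879/(-1276) - 2370/(-977)) + N(F))*(w(57, -64) + 1787) = ((1879/(-1276) - 2370/(-977)) + (4 - 30*(-46)²))*(-64 + 1787) = ((1879*(-1/1276) - 2370*(-1/977)) + (4 - 30*2116))*1723 = ((-1879/1276 + 2370/977) + (4 - 63480))*1723 = (1188337/1246652 - 63476)*1723 = -79131294015/1246652*1723 = -136343219587845/1246652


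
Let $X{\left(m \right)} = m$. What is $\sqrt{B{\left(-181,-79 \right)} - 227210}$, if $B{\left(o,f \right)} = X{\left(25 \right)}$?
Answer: $i \sqrt{227185} \approx 476.64 i$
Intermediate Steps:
$B{\left(o,f \right)} = 25$
$\sqrt{B{\left(-181,-79 \right)} - 227210} = \sqrt{25 - 227210} = \sqrt{-227185} = i \sqrt{227185}$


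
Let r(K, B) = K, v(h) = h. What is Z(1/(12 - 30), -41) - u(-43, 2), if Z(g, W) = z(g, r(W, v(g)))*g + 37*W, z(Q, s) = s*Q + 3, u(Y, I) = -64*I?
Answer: -450131/324 ≈ -1389.3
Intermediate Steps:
z(Q, s) = 3 + Q*s (z(Q, s) = Q*s + 3 = 3 + Q*s)
Z(g, W) = 37*W + g*(3 + W*g) (Z(g, W) = (3 + g*W)*g + 37*W = (3 + W*g)*g + 37*W = g*(3 + W*g) + 37*W = 37*W + g*(3 + W*g))
Z(1/(12 - 30), -41) - u(-43, 2) = (37*(-41) + (3 - 41/(12 - 30))/(12 - 30)) - (-64)*2 = (-1517 + (3 - 41/(-18))/(-18)) - 1*(-128) = (-1517 - (3 - 41*(-1/18))/18) + 128 = (-1517 - (3 + 41/18)/18) + 128 = (-1517 - 1/18*95/18) + 128 = (-1517 - 95/324) + 128 = -491603/324 + 128 = -450131/324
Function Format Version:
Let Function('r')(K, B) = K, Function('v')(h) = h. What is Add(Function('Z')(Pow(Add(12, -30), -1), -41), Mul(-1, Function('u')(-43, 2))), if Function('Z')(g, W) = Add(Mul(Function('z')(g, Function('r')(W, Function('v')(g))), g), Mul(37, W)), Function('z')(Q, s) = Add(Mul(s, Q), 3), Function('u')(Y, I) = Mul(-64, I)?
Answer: Rational(-450131, 324) ≈ -1389.3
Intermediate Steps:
Function('z')(Q, s) = Add(3, Mul(Q, s)) (Function('z')(Q, s) = Add(Mul(Q, s), 3) = Add(3, Mul(Q, s)))
Function('Z')(g, W) = Add(Mul(37, W), Mul(g, Add(3, Mul(W, g)))) (Function('Z')(g, W) = Add(Mul(Add(3, Mul(g, W)), g), Mul(37, W)) = Add(Mul(Add(3, Mul(W, g)), g), Mul(37, W)) = Add(Mul(g, Add(3, Mul(W, g))), Mul(37, W)) = Add(Mul(37, W), Mul(g, Add(3, Mul(W, g)))))
Add(Function('Z')(Pow(Add(12, -30), -1), -41), Mul(-1, Function('u')(-43, 2))) = Add(Add(Mul(37, -41), Mul(Pow(Add(12, -30), -1), Add(3, Mul(-41, Pow(Add(12, -30), -1))))), Mul(-1, Mul(-64, 2))) = Add(Add(-1517, Mul(Pow(-18, -1), Add(3, Mul(-41, Pow(-18, -1))))), Mul(-1, -128)) = Add(Add(-1517, Mul(Rational(-1, 18), Add(3, Mul(-41, Rational(-1, 18))))), 128) = Add(Add(-1517, Mul(Rational(-1, 18), Add(3, Rational(41, 18)))), 128) = Add(Add(-1517, Mul(Rational(-1, 18), Rational(95, 18))), 128) = Add(Add(-1517, Rational(-95, 324)), 128) = Add(Rational(-491603, 324), 128) = Rational(-450131, 324)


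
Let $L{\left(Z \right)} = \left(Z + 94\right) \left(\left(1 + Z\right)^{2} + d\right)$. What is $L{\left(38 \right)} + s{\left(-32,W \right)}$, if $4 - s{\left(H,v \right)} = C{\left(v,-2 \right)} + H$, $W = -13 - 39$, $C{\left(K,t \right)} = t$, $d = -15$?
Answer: $198830$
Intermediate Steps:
$L{\left(Z \right)} = \left(-15 + \left(1 + Z\right)^{2}\right) \left(94 + Z\right)$ ($L{\left(Z \right)} = \left(Z + 94\right) \left(\left(1 + Z\right)^{2} - 15\right) = \left(94 + Z\right) \left(-15 + \left(1 + Z\right)^{2}\right) = \left(-15 + \left(1 + Z\right)^{2}\right) \left(94 + Z\right)$)
$W = -52$ ($W = -13 - 39 = -52$)
$s{\left(H,v \right)} = 6 - H$ ($s{\left(H,v \right)} = 4 - \left(-2 + H\right) = 6 - H$)
$L{\left(38 \right)} + s{\left(-32,W \right)} = \left(-1316 + 38^{3} + 96 \cdot 38^{2} + 174 \cdot 38\right) + \left(6 - -32\right) = \left(-1316 + 54872 + 96 \cdot 1444 + 6612\right) + \left(6 + 32\right) = \left(-1316 + 54872 + 138624 + 6612\right) + 38 = 198792 + 38 = 198830$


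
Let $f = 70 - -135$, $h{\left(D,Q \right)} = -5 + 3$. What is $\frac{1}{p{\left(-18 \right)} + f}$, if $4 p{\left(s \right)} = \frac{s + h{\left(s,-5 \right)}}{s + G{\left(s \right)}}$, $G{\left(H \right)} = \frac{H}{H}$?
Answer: $\frac{17}{3490} \approx 0.0048711$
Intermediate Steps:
$G{\left(H \right)} = 1$
$h{\left(D,Q \right)} = -2$
$p{\left(s \right)} = \frac{-2 + s}{4 \left(1 + s\right)}$ ($p{\left(s \right)} = \frac{\left(s - 2\right) \frac{1}{s + 1}}{4} = \frac{\left(-2 + s\right) \frac{1}{1 + s}}{4} = \frac{\frac{1}{1 + s} \left(-2 + s\right)}{4} = \frac{-2 + s}{4 \left(1 + s\right)}$)
$f = 205$ ($f = 70 + 135 = 205$)
$\frac{1}{p{\left(-18 \right)} + f} = \frac{1}{\frac{-2 - 18}{4 \left(1 - 18\right)} + 205} = \frac{1}{\frac{1}{4} \frac{1}{-17} \left(-20\right) + 205} = \frac{1}{\frac{1}{4} \left(- \frac{1}{17}\right) \left(-20\right) + 205} = \frac{1}{\frac{5}{17} + 205} = \frac{1}{\frac{3490}{17}} = \frac{17}{3490}$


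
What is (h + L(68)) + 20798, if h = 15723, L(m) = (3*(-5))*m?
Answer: 35501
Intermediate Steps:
L(m) = -15*m
(h + L(68)) + 20798 = (15723 - 15*68) + 20798 = (15723 - 1020) + 20798 = 14703 + 20798 = 35501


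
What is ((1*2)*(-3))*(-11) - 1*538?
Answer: -472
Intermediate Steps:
((1*2)*(-3))*(-11) - 1*538 = (2*(-3))*(-11) - 538 = -6*(-11) - 538 = 66 - 538 = -472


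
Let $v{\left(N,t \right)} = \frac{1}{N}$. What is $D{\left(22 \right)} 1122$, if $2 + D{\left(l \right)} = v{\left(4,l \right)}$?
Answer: $- \frac{3927}{2} \approx -1963.5$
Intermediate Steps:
$D{\left(l \right)} = - \frac{7}{4}$ ($D{\left(l \right)} = -2 + \frac{1}{4} = - \frac{7}{4}$)
$D{\left(22 \right)} 1122 = \left(- \frac{7}{4}\right) 1122 = - \frac{3927}{2}$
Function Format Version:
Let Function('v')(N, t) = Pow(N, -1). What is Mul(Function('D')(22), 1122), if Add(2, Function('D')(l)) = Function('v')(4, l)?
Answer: Rational(-3927, 2) ≈ -1963.5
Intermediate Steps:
Function('D')(l) = Rational(-7, 4) (Function('D')(l) = Add(-2, Pow(4, -1)) = Add(-2, Rational(1, 4)) = Rational(-7, 4))
Mul(Function('D')(22), 1122) = Mul(Rational(-7, 4), 1122) = Rational(-3927, 2)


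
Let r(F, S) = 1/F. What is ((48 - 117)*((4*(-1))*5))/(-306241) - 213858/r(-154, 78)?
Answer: 10085781516432/306241 ≈ 3.2934e+7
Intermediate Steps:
((48 - 117)*((4*(-1))*5))/(-306241) - 213858/r(-154, 78) = ((48 - 117)*((4*(-1))*5))/(-306241) - 213858/(1/(-154)) = -(-276)*5*(-1/306241) - 213858/(-1/154) = -69*(-20)*(-1/306241) - 213858*(-154) = 1380*(-1/306241) + 32934132 = -1380/306241 + 32934132 = 10085781516432/306241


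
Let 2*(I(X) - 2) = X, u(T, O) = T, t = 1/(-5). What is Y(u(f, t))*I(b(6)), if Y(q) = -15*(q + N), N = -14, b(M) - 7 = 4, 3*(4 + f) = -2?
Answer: 2100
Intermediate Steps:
t = -⅕ ≈ -0.20000
f = -14/3 (f = -4 + (⅓)*(-2) = -4 - ⅔ = -14/3 ≈ -4.6667)
b(M) = 11 (b(M) = 7 + 4 = 11)
Y(q) = 210 - 15*q (Y(q) = -15*(q - 14) = -15*(-14 + q) = 210 - 15*q)
I(X) = 2 + X/2
Y(u(f, t))*I(b(6)) = (210 - 15*(-14/3))*(2 + (½)*11) = (210 + 70)*(2 + 11/2) = 280*(15/2) = 2100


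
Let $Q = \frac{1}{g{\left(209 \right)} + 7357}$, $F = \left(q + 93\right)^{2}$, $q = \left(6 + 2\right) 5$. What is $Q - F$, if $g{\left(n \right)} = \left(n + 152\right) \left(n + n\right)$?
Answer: $- \frac{2799372694}{158255} \approx -17689.0$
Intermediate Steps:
$g{\left(n \right)} = 2 n \left(152 + n\right)$ ($g{\left(n \right)} = \left(152 + n\right) 2 n = 2 n \left(152 + n\right)$)
$q = 40$ ($q = 8 \cdot 5 = 40$)
$F = 17689$ ($F = \left(40 + 93\right)^{2} = 133^{2} = 17689$)
$Q = \frac{1}{158255}$ ($Q = \frac{1}{2 \cdot 209 \left(152 + 209\right) + 7357} = \frac{1}{2 \cdot 209 \cdot 361 + 7357} = \frac{1}{150898 + 7357} = \frac{1}{158255} \approx 6.3189 \cdot 10^{-6}$)
$Q - F = \frac{1}{158255} - 17689 = - \frac{2799372694}{158255}$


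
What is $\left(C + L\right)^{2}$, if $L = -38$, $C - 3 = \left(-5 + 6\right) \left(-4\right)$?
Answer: $1521$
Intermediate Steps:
$C = -1$ ($C = 3 + \left(-5 + 6\right) \left(-4\right) = 3 + 1 \left(-4\right) = 3 - 4 = -1$)
$\left(C + L\right)^{2} = \left(-1 - 38\right)^{2} = \left(-39\right)^{2} = 1521$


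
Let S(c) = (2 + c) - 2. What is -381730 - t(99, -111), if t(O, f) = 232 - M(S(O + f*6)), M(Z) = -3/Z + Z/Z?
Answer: -72190628/189 ≈ -3.8196e+5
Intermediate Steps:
S(c) = c
M(Z) = 1 - 3/Z (M(Z) = -3/Z + 1 = 1 - 3/Z)
t(O, f) = 232 - (-3 + O + 6*f)/(O + 6*f) (t(O, f) = 232 - (-3 + (O + f*6))/(O + f*6) = 232 - (-3 + (O + 6*f))/(O + 6*f) = 232 - (-3 + O + 6*f)/(O + 6*f))
-381730 - t(99, -111) = -381730 - 3*(1 + 77*99 + 462*(-111))/(99 + 6*(-111)) = -381730 - 3*(1 + 7623 - 51282)/(99 - 666) = -381730 - 3*(-43658)/(-567) = -381730 - 3*(-1)*(-43658)/567 = -381730 - 1*43658/189 = -381730 - 43658/189 = -72190628/189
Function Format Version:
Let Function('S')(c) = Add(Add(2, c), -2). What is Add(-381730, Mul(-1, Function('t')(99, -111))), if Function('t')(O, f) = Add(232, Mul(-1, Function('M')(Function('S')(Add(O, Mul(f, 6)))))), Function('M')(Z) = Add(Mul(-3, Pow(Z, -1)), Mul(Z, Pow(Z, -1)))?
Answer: Rational(-72190628, 189) ≈ -3.8196e+5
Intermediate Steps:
Function('S')(c) = c
Function('M')(Z) = Add(1, Mul(-3, Pow(Z, -1))) (Function('M')(Z) = Add(Mul(-3, Pow(Z, -1)), 1) = Add(1, Mul(-3, Pow(Z, -1))))
Function('t')(O, f) = Add(232, Mul(-1, Pow(Add(O, Mul(6, f)), -1), Add(-3, O, Mul(6, f)))) (Function('t')(O, f) = Add(232, Mul(-1, Mul(Pow(Add(O, Mul(f, 6)), -1), Add(-3, Add(O, Mul(f, 6)))))) = Add(232, Mul(-1, Mul(Pow(Add(O, Mul(6, f)), -1), Add(-3, Add(O, Mul(6, f)))))) = Add(232, Mul(-1, Mul(Pow(Add(O, Mul(6, f)), -1), Add(-3, O, Mul(6, f))))) = Add(232, Mul(-1, Pow(Add(O, Mul(6, f)), -1), Add(-3, O, Mul(6, f)))))
Add(-381730, Mul(-1, Function('t')(99, -111))) = Add(-381730, Mul(-1, Mul(3, Pow(Add(99, Mul(6, -111)), -1), Add(1, Mul(77, 99), Mul(462, -111))))) = Add(-381730, Mul(-1, Mul(3, Pow(Add(99, -666), -1), Add(1, 7623, -51282)))) = Add(-381730, Mul(-1, Mul(3, Pow(-567, -1), -43658))) = Add(-381730, Mul(-1, Mul(3, Rational(-1, 567), -43658))) = Add(-381730, Mul(-1, Rational(43658, 189))) = Add(-381730, Rational(-43658, 189)) = Rational(-72190628, 189)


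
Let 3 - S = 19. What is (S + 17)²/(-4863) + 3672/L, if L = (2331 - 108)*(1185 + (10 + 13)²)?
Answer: 780373/1029394977 ≈ 0.00075809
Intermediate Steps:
S = -16 (S = 3 - 1*19 = 3 - 19 = -16)
L = 3810222 (L = 2223*(1185 + 23²) = 2223*(1185 + 529) = 2223*1714 = 3810222)
(S + 17)²/(-4863) + 3672/L = (-16 + 17)²/(-4863) + 3672/3810222 = 1²*(-1/4863) + 3672*(1/3810222) = 1*(-1/4863) + 204/211679 = -1/4863 + 204/211679 = 780373/1029394977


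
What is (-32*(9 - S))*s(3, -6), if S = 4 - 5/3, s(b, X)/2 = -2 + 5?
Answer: -1280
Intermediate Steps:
s(b, X) = 6 (s(b, X) = 2*(-2 + 5) = 2*3 = 6)
S = 7/3 (S = 4 - 5/3 = 7/3 ≈ 2.3333)
(-32*(9 - S))*s(3, -6) = -32*(9 - 1*7/3)*6 = -32*(9 - 7/3)*6 = -32*20/3*6 = -640/3*6 = -1280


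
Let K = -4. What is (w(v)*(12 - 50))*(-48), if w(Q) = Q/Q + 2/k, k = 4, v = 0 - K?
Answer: 2736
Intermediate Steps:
v = 4 (v = 0 - 1*(-4) = 0 + 4 = 4)
w(Q) = 3/2 (w(Q) = Q/Q + 2/4 = 1 + 2*(¼) = 1 + ½ = 3/2)
(w(v)*(12 - 50))*(-48) = (3*(12 - 50)/2)*(-48) = ((3/2)*(-38))*(-48) = -57*(-48) = 2736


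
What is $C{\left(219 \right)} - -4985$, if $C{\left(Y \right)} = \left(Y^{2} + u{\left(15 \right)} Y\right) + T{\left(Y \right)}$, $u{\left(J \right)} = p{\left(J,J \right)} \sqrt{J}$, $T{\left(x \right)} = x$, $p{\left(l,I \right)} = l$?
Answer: $53165 + 3285 \sqrt{15} \approx 65888.0$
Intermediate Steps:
$u{\left(J \right)} = J^{\frac{3}{2}}$ ($u{\left(J \right)} = J \sqrt{J} = J^{\frac{3}{2}}$)
$C{\left(Y \right)} = Y + Y^{2} + 15 Y \sqrt{15}$ ($C{\left(Y \right)} = \left(Y^{2} + 15^{\frac{3}{2}} Y\right) + Y = \left(Y^{2} + 15 \sqrt{15} Y\right) + Y = \left(Y^{2} + 15 Y \sqrt{15}\right) + Y = Y + Y^{2} + 15 Y \sqrt{15}$)
$C{\left(219 \right)} - -4985 = 219 \left(1 + 219 + 15 \sqrt{15}\right) - -4985 = 219 \left(220 + 15 \sqrt{15}\right) + 4985 = \left(48180 + 3285 \sqrt{15}\right) + 4985 = 53165 + 3285 \sqrt{15}$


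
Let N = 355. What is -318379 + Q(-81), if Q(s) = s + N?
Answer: -318105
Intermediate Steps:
Q(s) = 355 + s (Q(s) = s + 355 = 355 + s)
-318379 + Q(-81) = -318379 + (355 - 81) = -318379 + 274 = -318105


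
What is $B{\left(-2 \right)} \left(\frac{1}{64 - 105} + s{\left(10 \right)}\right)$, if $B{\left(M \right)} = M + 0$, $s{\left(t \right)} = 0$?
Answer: $\frac{2}{41} \approx 0.048781$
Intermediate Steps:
$B{\left(M \right)} = M$
$B{\left(-2 \right)} \left(\frac{1}{64 - 105} + s{\left(10 \right)}\right) = - 2 \left(\frac{1}{64 - 105} + 0\right) = - 2 \left(\frac{1}{-41} + 0\right) = - 2 \left(- \frac{1}{41} + 0\right) = \left(-2\right) \left(- \frac{1}{41}\right) = \frac{2}{41}$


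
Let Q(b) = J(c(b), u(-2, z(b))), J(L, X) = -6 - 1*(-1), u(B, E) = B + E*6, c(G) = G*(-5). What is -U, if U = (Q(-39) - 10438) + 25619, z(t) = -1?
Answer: -15176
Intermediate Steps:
c(G) = -5*G
u(B, E) = B + 6*E
J(L, X) = -5 (J(L, X) = -6 + 1 = -5)
Q(b) = -5
U = 15176 (U = (-5 - 10438) + 25619 = -10443 + 25619 = 15176)
-U = -1*15176 = -15176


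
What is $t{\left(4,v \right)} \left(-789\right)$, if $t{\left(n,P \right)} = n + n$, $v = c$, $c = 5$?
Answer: $-6312$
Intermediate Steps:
$v = 5$
$t{\left(n,P \right)} = 2 n$
$t{\left(4,v \right)} \left(-789\right) = 2 \cdot 4 \left(-789\right) = 8 \left(-789\right) = -6312$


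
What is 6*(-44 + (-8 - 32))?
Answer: -504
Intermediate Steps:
6*(-44 + (-8 - 32)) = 6*(-44 - 40) = 6*(-84) = -504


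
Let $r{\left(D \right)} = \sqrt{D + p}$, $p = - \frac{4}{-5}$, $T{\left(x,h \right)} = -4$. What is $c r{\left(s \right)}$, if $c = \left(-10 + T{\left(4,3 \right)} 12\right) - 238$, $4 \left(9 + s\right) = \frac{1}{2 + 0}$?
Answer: $- \frac{74 i \sqrt{3230}}{5} \approx - 841.13 i$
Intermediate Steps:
$s = - \frac{71}{8}$ ($s = -9 + \frac{1}{4 \left(2 + 0\right)} = -9 + \frac{1}{4 \cdot 2} = -9 + \frac{1}{4} \cdot \frac{1}{2} = -9 + \frac{1}{8} = - \frac{71}{8} \approx -8.875$)
$p = \frac{4}{5}$ ($p = \left(-4\right) \left(- \frac{1}{5}\right) = \frac{4}{5} \approx 0.8$)
$r{\left(D \right)} = \sqrt{\frac{4}{5} + D}$ ($r{\left(D \right)} = \sqrt{D + \frac{4}{5}} = \sqrt{\frac{4}{5} + D}$)
$c = -296$ ($c = \left(-10 - 48\right) - 238 = -58 - 238 = -296$)
$c r{\left(s \right)} = - 296 \frac{\sqrt{20 + 25 \left(- \frac{71}{8}\right)}}{5} = - 296 \frac{\sqrt{20 - \frac{1775}{8}}}{5} = - 296 \frac{\sqrt{- \frac{1615}{8}}}{5} = - 296 \frac{\frac{1}{4} i \sqrt{3230}}{5} = - 296 \frac{i \sqrt{3230}}{20} = - \frac{74 i \sqrt{3230}}{5}$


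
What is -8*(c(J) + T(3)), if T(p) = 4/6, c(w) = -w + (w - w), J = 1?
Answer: 8/3 ≈ 2.6667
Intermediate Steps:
c(w) = -w (c(w) = -w + 0 = -w)
T(p) = ⅔ (T(p) = 4*(⅙) = ⅔)
-8*(c(J) + T(3)) = -8*(-1*1 + ⅔) = -8*(-1 + ⅔) = -8*(-⅓) = 8/3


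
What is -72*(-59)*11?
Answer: 46728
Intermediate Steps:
-72*(-59)*11 = 4248*11 = 46728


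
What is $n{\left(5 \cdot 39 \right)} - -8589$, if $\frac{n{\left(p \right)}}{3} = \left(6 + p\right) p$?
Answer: $126174$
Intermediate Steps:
$n{\left(p \right)} = 3 p \left(6 + p\right)$ ($n{\left(p \right)} = 3 \left(6 + p\right) p = 3 p \left(6 + p\right)$)
$n{\left(5 \cdot 39 \right)} - -8589 = 3 \cdot 5 \cdot 39 \left(6 + 5 \cdot 39\right) - -8589 = 3 \cdot 195 \left(6 + 195\right) + 8589 = 3 \cdot 195 \cdot 201 + 8589 = 117585 + 8589 = 126174$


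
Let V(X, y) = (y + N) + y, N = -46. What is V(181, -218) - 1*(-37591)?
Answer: 37109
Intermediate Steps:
V(X, y) = -46 + 2*y (V(X, y) = (y - 46) + y = (-46 + y) + y = -46 + 2*y)
V(181, -218) - 1*(-37591) = (-46 + 2*(-218)) - 1*(-37591) = (-46 - 436) + 37591 = -482 + 37591 = 37109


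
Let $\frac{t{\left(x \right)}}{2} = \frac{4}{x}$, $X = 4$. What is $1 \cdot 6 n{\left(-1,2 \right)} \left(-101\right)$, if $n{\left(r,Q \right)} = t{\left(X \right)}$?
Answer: $-1212$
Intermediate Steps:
$t{\left(x \right)} = \frac{8}{x}$ ($t{\left(x \right)} = 2 \frac{4}{x} = \frac{8}{x}$)
$n{\left(r,Q \right)} = 2$ ($n{\left(r,Q \right)} = \frac{8}{4} = 8 \cdot \frac{1}{4} = 2$)
$1 \cdot 6 n{\left(-1,2 \right)} \left(-101\right) = 1 \cdot 6 \cdot 2 \left(-101\right) = 6 \cdot 2 \left(-101\right) = 12 \left(-101\right) = -1212$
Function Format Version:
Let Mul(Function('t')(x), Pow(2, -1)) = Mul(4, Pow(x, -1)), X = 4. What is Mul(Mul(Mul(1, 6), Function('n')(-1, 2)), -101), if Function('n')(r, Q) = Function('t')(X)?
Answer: -1212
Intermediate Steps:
Function('t')(x) = Mul(8, Pow(x, -1)) (Function('t')(x) = Mul(2, Mul(4, Pow(x, -1))) = Mul(8, Pow(x, -1)))
Function('n')(r, Q) = 2 (Function('n')(r, Q) = Mul(8, Pow(4, -1)) = Mul(8, Rational(1, 4)) = 2)
Mul(Mul(Mul(1, 6), Function('n')(-1, 2)), -101) = Mul(Mul(Mul(1, 6), 2), -101) = Mul(Mul(6, 2), -101) = Mul(12, -101) = -1212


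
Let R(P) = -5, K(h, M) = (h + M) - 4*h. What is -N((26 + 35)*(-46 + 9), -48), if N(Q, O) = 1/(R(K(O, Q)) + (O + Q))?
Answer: 1/2310 ≈ 0.00043290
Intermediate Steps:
K(h, M) = M - 3*h (K(h, M) = (M + h) - 4*h = M - 3*h)
N(Q, O) = 1/(-5 + O + Q) (N(Q, O) = 1/(-5 + (O + Q)) = 1/(-5 + O + Q))
-N((26 + 35)*(-46 + 9), -48) = -1/(-5 - 48 + (26 + 35)*(-46 + 9)) = -1/(-5 - 48 + 61*(-37)) = -1/(-5 - 48 - 2257) = -1/(-2310) = -1*(-1/2310) = 1/2310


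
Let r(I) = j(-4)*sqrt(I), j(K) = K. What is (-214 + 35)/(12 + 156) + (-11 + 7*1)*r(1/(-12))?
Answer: -179/168 + 8*I*sqrt(3)/3 ≈ -1.0655 + 4.6188*I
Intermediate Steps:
r(I) = -4*sqrt(I)
(-214 + 35)/(12 + 156) + (-11 + 7*1)*r(1/(-12)) = (-214 + 35)/(12 + 156) + (-11 + 7*1)*(-4*I*sqrt(3)/6) = -179/168 + (-11 + 7)*(-2*I*sqrt(3)/3) = -179*1/168 - (-16)*I*sqrt(3)/6 = -179/168 - (-8)*I*sqrt(3)/3 = -179/168 + 8*I*sqrt(3)/3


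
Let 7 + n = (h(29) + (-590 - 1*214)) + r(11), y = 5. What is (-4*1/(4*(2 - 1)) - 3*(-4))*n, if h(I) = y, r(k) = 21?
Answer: -8635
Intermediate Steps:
h(I) = 5
n = -785 (n = -7 + ((5 + (-590 - 1*214)) + 21) = -7 + ((5 + (-590 - 214)) + 21) = -7 + ((5 - 804) + 21) = -7 + (-799 + 21) = -7 - 778 = -785)
(-4*1/(4*(2 - 1)) - 3*(-4))*n = (-4*1/(4*(2 - 1)) - 3*(-4))*(-785) = (-4/(1*4) + 12)*(-785) = (-4/4 + 12)*(-785) = (-4*¼ + 12)*(-785) = (-1 + 12)*(-785) = 11*(-785) = -8635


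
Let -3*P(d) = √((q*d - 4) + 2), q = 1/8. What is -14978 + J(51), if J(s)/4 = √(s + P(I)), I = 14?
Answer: -14978 + 2*√(1836 - 6*I)/3 ≈ -14949.0 - 0.046676*I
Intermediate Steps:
q = ⅛ ≈ 0.12500
P(d) = -√(-2 + d/8)/3 (P(d) = -√((d/8 - 4) + 2)/3 = -√((-4 + d/8) + 2)/3 = -√(-2 + d/8)/3)
J(s) = 4*√(s - I/6) (J(s) = 4*√(s - √(-32 + 2*14)/12) = 4*√(s - √(-32 + 28)/12) = 4*√(s - I/6))
-14978 + J(51) = -14978 + 2*√(-6*I + 36*51)/3 = -14978 + 2*√(-6*I + 1836)/3 = -14978 + 2*√(1836 - 6*I)/3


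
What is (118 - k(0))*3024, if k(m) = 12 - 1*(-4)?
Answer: 308448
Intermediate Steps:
k(m) = 16 (k(m) = 12 + 4 = 16)
(118 - k(0))*3024 = (118 - 1*16)*3024 = (118 - 16)*3024 = 102*3024 = 308448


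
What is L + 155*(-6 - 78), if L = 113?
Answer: -12907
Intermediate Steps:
L + 155*(-6 - 78) = 113 + 155*(-6 - 78) = 113 + 155*(-84) = 113 - 13020 = -12907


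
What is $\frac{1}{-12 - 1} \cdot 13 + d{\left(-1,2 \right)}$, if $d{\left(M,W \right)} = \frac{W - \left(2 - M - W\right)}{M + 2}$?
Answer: $0$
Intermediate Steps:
$d{\left(M,W \right)} = \frac{-2 + M + 2 W}{2 + M}$ ($d{\left(M,W \right)} = \frac{W + \left(-2 + M + W\right)}{2 + M} = \frac{-2 + M + 2 W}{2 + M}$)
$\frac{1}{-12 - 1} \cdot 13 + d{\left(-1,2 \right)} = \frac{1}{-12 - 1} \cdot 13 + \frac{-2 - 1 + 2 \cdot 2}{2 - 1} = \frac{1}{-13} \cdot 13 + \frac{-2 - 1 + 4}{1} = \left(- \frac{1}{13}\right) 13 + 1 \cdot 1 = -1 + 1 = 0$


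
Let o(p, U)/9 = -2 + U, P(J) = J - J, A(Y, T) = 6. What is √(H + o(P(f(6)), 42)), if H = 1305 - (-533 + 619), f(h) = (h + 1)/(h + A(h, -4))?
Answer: √1579 ≈ 39.737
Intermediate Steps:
f(h) = (1 + h)/(6 + h) (f(h) = (h + 1)/(h + 6) = (1 + h)/(6 + h))
H = 1219 (H = 1305 - 1*86 = 1305 - 86 = 1219)
P(J) = 0
o(p, U) = -18 + 9*U (o(p, U) = 9*(-2 + U) = -18 + 9*U)
√(H + o(P(f(6)), 42)) = √(1219 + (-18 + 9*42)) = √(1219 + (-18 + 378)) = √(1219 + 360) = √1579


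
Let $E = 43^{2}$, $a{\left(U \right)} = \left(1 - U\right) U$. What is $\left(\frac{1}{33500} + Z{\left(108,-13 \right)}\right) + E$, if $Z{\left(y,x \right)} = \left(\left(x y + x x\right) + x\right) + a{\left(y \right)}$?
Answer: $- \frac{366992499}{33500} \approx -10955.0$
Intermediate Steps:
$a{\left(U \right)} = U \left(1 - U\right)$
$Z{\left(y,x \right)} = x + x^{2} + x y + y \left(1 - y\right)$ ($Z{\left(y,x \right)} = \left(\left(x y + x x\right) + x\right) + y \left(1 - y\right) = \left(\left(x y + x^{2}\right) + x\right) + y \left(1 - y\right) = \left(\left(x^{2} + x y\right) + x\right) + y \left(1 - y\right) = \left(x + x^{2} + x y\right) + y \left(1 - y\right) = x + x^{2} + x y + y \left(1 - y\right)$)
$E = 1849$
$\left(\frac{1}{33500} + Z{\left(108,-13 \right)}\right) + E = \left(\frac{1}{33500} - \left(1417 - 169 + 108 \left(-1 + 108\right)\right)\right) + 1849 = \left(\frac{1}{33500} - \left(1248 + 11556\right)\right) + 1849 = \left(\frac{1}{33500} - 12804\right) + 1849 = - \frac{428933999}{33500} + 1849 = - \frac{366992499}{33500}$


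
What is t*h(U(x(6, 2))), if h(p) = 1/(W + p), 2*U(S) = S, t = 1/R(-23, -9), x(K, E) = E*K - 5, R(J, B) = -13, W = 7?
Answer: -2/273 ≈ -0.0073260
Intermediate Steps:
x(K, E) = -5 + E*K
t = -1/13 (t = 1/(-13) = -1/13 ≈ -0.076923)
U(S) = S/2
h(p) = 1/(7 + p)
t*h(U(x(6, 2))) = -1/(13*(7 + (-5 + 2*6)/2)) = -1/(13*(7 + (-5 + 12)/2)) = -1/(13*(7 + (½)*7)) = -1/(13*(7 + 7/2)) = -1/(13*21/2) = -1/13*2/21 = -2/273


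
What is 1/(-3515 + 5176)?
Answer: 1/1661 ≈ 0.00060205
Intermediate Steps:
1/(-3515 + 5176) = 1/1661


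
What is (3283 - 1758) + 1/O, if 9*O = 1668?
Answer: 847903/556 ≈ 1525.0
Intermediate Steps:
O = 556/3 (O = (⅑)*1668 = 556/3 ≈ 185.33)
(3283 - 1758) + 1/O = (3283 - 1758) + 1/(556/3) = 1525 + 3/556 = 847903/556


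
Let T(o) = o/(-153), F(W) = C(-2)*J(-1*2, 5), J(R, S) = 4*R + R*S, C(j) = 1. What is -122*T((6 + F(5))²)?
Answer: 1952/17 ≈ 114.82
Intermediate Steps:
F(W) = -18 (F(W) = 1*((-1*2)*(4 + 5)) = 1*(-2*9) = 1*(-18) = -18)
T(o) = -o/153 (T(o) = o*(-1/153) = -o/153)
-122*T((6 + F(5))²) = -(-122)*(6 - 18)²/153 = -(-122)*(-12)²/153 = -(-122)*144/153 = -122*(-16/17) = 1952/17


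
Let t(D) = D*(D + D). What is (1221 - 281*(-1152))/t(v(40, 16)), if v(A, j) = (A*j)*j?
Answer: 324933/209715200 ≈ 0.0015494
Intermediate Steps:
v(A, j) = A*j**2
t(D) = 2*D**2 (t(D) = D*(2*D) = 2*D**2)
(1221 - 281*(-1152))/t(v(40, 16)) = (1221 - 281*(-1152))/((2*(40*16**2)**2)) = (1221 + 323712)/((2*(40*256)**2)) = 324933/((2*10240**2)) = 324933/((2*104857600)) = 324933/209715200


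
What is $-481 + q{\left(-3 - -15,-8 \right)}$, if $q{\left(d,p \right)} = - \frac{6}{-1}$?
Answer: $-475$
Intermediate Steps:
$q{\left(d,p \right)} = 6$ ($q{\left(d,p \right)} = \left(-6\right) \left(-1\right) = 6$)
$-481 + q{\left(-3 - -15,-8 \right)} = -481 + 6 = -475$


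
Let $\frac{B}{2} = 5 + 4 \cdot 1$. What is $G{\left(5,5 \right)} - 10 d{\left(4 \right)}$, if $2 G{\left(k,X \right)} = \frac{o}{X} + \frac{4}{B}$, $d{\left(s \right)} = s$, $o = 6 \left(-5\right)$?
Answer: $- \frac{386}{9} \approx -42.889$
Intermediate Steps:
$o = -30$
$B = 18$ ($B = 2 \left(5 + 4 \cdot 1\right) = 2 \left(5 + 4\right) = 2 \cdot 9 = 18$)
$G{\left(k,X \right)} = \frac{1}{9} - \frac{15}{X}$ ($G{\left(k,X \right)} = \frac{- \frac{30}{X} + \frac{4}{18}}{2} = \frac{- \frac{30}{X} + 4 \cdot \frac{1}{18}}{2} = \frac{- \frac{30}{X} + \frac{2}{9}}{2} = \frac{\frac{2}{9} - \frac{30}{X}}{2} = \frac{1}{9} - \frac{15}{X}$)
$G{\left(5,5 \right)} - 10 d{\left(4 \right)} = \frac{-135 + 5}{9 \cdot 5} - 40 = \frac{1}{9} \cdot \frac{1}{5} \left(-130\right) - 40 = - \frac{26}{9} - 40 = - \frac{386}{9}$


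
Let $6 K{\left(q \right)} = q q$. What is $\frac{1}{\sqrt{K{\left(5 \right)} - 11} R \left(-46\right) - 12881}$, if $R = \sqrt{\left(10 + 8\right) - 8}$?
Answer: $- \frac{38643}{498194263} + \frac{46 i \sqrt{615}}{498194263} \approx -7.7566 \cdot 10^{-5} + 2.2898 \cdot 10^{-6} i$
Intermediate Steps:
$R = \sqrt{10}$ ($R = \sqrt{18 - 8} = \sqrt{10} \approx 3.1623$)
$K{\left(q \right)} = \frac{q^{2}}{6}$ ($K{\left(q \right)} = \frac{q q}{6} = \frac{q^{2}}{6}$)
$\frac{1}{\sqrt{K{\left(5 \right)} - 11} R \left(-46\right) - 12881} = \frac{1}{\sqrt{\frac{5^{2}}{6} - 11} \sqrt{10} \left(-46\right) - 12881} = \frac{1}{\sqrt{\frac{1}{6} \cdot 25 - 11} \sqrt{10} \left(-46\right) - 12881} = \frac{1}{\sqrt{\frac{25}{6} - 11} \sqrt{10} \left(-46\right) - 12881} = \frac{1}{\sqrt{- \frac{41}{6}} \sqrt{10} \left(-46\right) - 12881} = \frac{1}{\frac{i \sqrt{246}}{6} \sqrt{10} \left(-46\right) - 12881} = \frac{1}{\frac{i \sqrt{615}}{3} \left(-46\right) - 12881} = \frac{1}{- \frac{46 i \sqrt{615}}{3} - 12881} = \frac{1}{-12881 - \frac{46 i \sqrt{615}}{3}}$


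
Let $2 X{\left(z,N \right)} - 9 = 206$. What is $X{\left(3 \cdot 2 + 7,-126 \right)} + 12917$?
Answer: $\frac{26049}{2} \approx 13025.0$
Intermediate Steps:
$X{\left(z,N \right)} = \frac{215}{2}$ ($X{\left(z,N \right)} = \frac{9}{2} + \frac{1}{2} \cdot 206 = \frac{9}{2} + 103 = \frac{215}{2}$)
$X{\left(3 \cdot 2 + 7,-126 \right)} + 12917 = \frac{215}{2} + 12917 = \frac{26049}{2}$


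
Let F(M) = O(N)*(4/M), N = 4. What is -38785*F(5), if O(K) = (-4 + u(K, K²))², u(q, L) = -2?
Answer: -1117008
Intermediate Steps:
O(K) = 36 (O(K) = (-4 - 2)² = (-6)² = 36)
F(M) = 144/M (F(M) = 36*(4/M) = 144/M)
-38785*F(5) = -5585040/5 = -38785*144/5 = -1117008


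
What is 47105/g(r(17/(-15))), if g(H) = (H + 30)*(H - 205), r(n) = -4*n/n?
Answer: -47105/5434 ≈ -8.6686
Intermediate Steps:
r(n) = -4 (r(n) = -4*1 = -4)
g(H) = (-205 + H)*(30 + H) (g(H) = (30 + H)*(-205 + H) = (-205 + H)*(30 + H))
47105/g(r(17/(-15))) = 47105/(-6150 + (-4)² - 175*(-4)) = 47105/(-6150 + 16 + 700) = 47105/(-5434) = 47105*(-1/5434) = -47105/5434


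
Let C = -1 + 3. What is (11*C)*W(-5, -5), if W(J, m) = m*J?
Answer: 550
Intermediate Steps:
W(J, m) = J*m
C = 2
(11*C)*W(-5, -5) = (11*2)*(-5*(-5)) = 22*25 = 550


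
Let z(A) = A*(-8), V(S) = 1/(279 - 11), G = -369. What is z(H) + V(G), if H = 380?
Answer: -814719/268 ≈ -3040.0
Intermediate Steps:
V(S) = 1/268
z(A) = -8*A
z(H) + V(G) = -8*380 + 1/268 = -3040 + 1/268 = -814719/268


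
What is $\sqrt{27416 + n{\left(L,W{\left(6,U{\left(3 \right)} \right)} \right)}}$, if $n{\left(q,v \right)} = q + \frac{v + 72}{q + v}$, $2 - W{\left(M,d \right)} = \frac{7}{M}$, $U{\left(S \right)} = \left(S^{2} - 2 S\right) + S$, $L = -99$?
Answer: $\frac{2 \sqrt{6562731}}{31} \approx 165.28$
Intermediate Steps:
$U{\left(S \right)} = S^{2} - S$
$W{\left(M,d \right)} = 2 - \frac{7}{M}$
$n{\left(q,v \right)} = q + \frac{72 + v}{q + v}$
$\sqrt{27416 + n{\left(L,W{\left(6,U{\left(3 \right)} \right)} \right)}} = \sqrt{27416 + \frac{72 + \left(2 - \frac{7}{6}\right) + \left(-99\right)^{2} - 99 \left(2 - \frac{7}{6}\right)}{-99 + \left(2 - \frac{7}{6}\right)}} = \sqrt{27416 + \frac{72 + \left(2 - \frac{7}{6}\right) + 9801 - 99 \left(2 - \frac{7}{6}\right)}{-99 + \left(2 - \frac{7}{6}\right)}} = \sqrt{27416 + \frac{72 + \frac{5}{6} + 9801 - \frac{165}{2}}{-99 + \frac{5}{6}}} = \sqrt{27416 + \frac{72 + \frac{5}{6} + 9801 - \frac{165}{2}}{- \frac{589}{6}}} = \sqrt{27416 - \frac{3092}{31}} = \sqrt{\frac{846804}{31}} = \frac{2 \sqrt{6562731}}{31}$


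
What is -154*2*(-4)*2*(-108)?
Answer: -266112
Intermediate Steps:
-154*2*(-4)*2*(-108) = -(-1232)*2*(-108) = -154*(-16)*(-108) = 2464*(-108) = -266112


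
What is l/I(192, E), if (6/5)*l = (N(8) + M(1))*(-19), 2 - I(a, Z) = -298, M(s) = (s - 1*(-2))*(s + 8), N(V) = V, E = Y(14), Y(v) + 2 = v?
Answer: -133/72 ≈ -1.8472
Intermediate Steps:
Y(v) = -2 + v
E = 12 (E = -2 + 14 = 12)
M(s) = (2 + s)*(8 + s) (M(s) = (s + 2)*(8 + s) = (2 + s)*(8 + s))
I(a, Z) = 300 (I(a, Z) = 2 - 1*(-298) = 2 + 298 = 300)
l = -3325/6 (l = 5*((8 + (16 + 1**2 + 10*1))*(-19))/6 = 5*((8 + (16 + 1 + 10))*(-19))/6 = 5*((8 + 27)*(-19))/6 = 5*(35*(-19))/6 = (5/6)*(-665) = -3325/6 ≈ -554.17)
l/I(192, E) = -3325/6/300 = -3325/6*1/300 = -133/72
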